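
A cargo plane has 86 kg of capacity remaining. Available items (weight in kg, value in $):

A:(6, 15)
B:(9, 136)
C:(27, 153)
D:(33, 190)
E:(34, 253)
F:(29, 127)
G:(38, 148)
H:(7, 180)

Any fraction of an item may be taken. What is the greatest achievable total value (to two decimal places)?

Greedy by value/weight ratio, highest first.
Ratios (sorted): H 25.71, B 15.11, E 7.44, D 5.76, C 5.67, F 4.38, G 3.89, A 2.50
take H (7 @ 180); take B (9 @ 136); take E (34 @ 253); take D (33 @ 190); take 3/27 of C → 17.00. Capacity used 86/86.
Total value = 776.00

776.00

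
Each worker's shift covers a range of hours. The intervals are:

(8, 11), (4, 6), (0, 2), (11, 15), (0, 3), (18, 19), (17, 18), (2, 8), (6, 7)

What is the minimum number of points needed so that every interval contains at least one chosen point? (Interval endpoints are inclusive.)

Sort by right endpoint; whenever an interval is uncovered, place a point at its right end.
Sorted: [0,2] [0,3] [4,6] [6,7] [2,8] [8,11] [11,15] [17,18] [18,19]
{[0,2],[0,3]} hit by 2; {[4,6],[6,7],[2,8]} hit by 6; {[8,11],[11,15]} hit by 11; {[17,18],[18,19]} hit by 18.
Points: 2, 6, 11, 18 (4 total).

4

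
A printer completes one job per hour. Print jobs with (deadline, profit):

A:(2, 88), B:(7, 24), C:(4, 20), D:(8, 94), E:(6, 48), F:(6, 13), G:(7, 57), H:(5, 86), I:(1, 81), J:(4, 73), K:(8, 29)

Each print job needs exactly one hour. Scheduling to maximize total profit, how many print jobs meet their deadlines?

Sort by profit descending; place each in the latest free slot ≤ its deadline.
Profit order: D=94 A=88 H=86 I=81 J=73 G=57 E=48 K=29 B=24 C=20 F=13
Assign: D→slot 8, A→slot 2, H→slot 5, I→slot 1, J→slot 4, G→slot 7, E→slot 6, K→slot 3, B skipped, C skipped, F skipped.
Slots: [1:I] [2:A] [3:K] [4:J] [5:H] [6:E] [7:G] [8:D]
8 of 11 scheduled.

8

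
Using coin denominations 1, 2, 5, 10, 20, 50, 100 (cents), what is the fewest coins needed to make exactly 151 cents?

Greedy: take as many of the largest coin as possible, then repeat with the remainder.
151 = 1×100 + 1×50 + 1×1
Total coins = 1 + 1 + 1 = 3

3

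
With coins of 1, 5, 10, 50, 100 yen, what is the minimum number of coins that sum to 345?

8

Greedy: take as many of the largest coin as possible, then repeat with the remainder.
345 = 3×100 + 4×10 + 1×5
Total coins = 3 + 4 + 1 = 8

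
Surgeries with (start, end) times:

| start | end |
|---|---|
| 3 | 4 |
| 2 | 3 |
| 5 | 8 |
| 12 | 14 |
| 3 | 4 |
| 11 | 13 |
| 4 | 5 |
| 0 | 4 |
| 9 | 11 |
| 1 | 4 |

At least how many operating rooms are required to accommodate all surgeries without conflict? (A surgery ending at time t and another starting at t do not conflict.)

4

The answer is the maximum number of intervals overlapping at any instant.
Events (time:±→running): 0:+→1 1:+→2 2:+→3 3:-→2 3:+→3 3:+→4 … peak 4.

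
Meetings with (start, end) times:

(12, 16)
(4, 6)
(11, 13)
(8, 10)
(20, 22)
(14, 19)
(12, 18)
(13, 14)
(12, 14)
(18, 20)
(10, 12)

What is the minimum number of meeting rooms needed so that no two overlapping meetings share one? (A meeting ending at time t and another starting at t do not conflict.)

4

The answer is the maximum number of intervals overlapping at any instant.
Events (time:±→running): 4:+→1 6:-→0 8:+→1 10:-→0 10:+→1 11:+→2 12:-→1 12:+→2 12:+→3 12:+→4 … peak 4.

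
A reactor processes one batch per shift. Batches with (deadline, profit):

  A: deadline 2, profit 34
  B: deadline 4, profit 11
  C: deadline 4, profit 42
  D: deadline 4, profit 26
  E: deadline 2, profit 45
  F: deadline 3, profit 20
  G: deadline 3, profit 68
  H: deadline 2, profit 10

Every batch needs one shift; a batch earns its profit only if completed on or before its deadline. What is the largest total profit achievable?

Sort by profit descending; place each in the latest free slot ≤ its deadline.
Profit order: G=68 E=45 C=42 A=34 D=26 F=20 B=11 H=10
Assign: G→slot 3, E→slot 2, C→slot 4, A→slot 1, D skipped, F skipped, B skipped, H skipped.
Slots: [1:A] [2:E] [3:G] [4:C]
Profit = 34 + 45 + 68 + 42 = 189

189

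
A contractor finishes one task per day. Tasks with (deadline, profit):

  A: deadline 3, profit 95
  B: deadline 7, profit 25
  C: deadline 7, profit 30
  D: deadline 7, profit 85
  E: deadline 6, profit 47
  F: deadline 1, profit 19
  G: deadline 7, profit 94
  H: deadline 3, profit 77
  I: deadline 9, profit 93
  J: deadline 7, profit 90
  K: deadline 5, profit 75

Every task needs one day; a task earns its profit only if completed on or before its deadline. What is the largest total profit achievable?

656

By profit: A(d3,95), G(d7,94), I(d9,93), J(d7,90), D(d7,85), H(d3,77), K(d5,75), E(d6,47), C(d7,30), B(d7,25), F(d1,19)
A→slot 3; G→slot 7; I→slot 9; J→slot 6; D→slot 5; H→slot 2; K→slot 4; E→slot 1; C skipped; B skipped; F skipped.
Profit = 47 + 77 + 95 + 75 + 85 + 90 + 94 + 93 = 656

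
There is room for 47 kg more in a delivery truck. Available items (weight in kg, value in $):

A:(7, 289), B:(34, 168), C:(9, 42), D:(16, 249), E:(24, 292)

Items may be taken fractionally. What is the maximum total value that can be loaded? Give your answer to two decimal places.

830.00

Order: A (289/7=41.29) > D (249/16=15.56) > E (292/24=12.17) > B (168/34=4.94) > C (42/9=4.67)
Fill: take A (7 @ 289) → take D (16 @ 249) → take E (24 @ 292); 47/47 used.
Total value = 830.00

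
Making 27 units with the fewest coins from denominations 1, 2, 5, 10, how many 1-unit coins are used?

0

Use the largest denomination that fits, subtract, and repeat.
27 = 2×10 + 1×5 + 1×2
Count of 1: 0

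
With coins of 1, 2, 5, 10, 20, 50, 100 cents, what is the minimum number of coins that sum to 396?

Use the largest denomination that fits, subtract, and repeat.
396 − 3×100→96 − 1×50→46 − 2×20→6 − 1×5→1 − 1×1→0
Total coins = 3 + 1 + 2 + 1 + 1 = 8

8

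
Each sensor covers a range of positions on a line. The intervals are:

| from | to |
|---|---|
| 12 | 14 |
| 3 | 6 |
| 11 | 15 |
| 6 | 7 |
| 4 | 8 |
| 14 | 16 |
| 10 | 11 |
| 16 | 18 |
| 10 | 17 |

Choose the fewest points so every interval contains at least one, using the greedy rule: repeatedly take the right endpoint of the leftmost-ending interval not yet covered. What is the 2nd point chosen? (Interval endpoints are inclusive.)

11

Sort by right endpoint; whenever an interval is uncovered, place a point at its right end.
By right end: [3,6]  [6,7]  [4,8]  [10,11]  [12,14]  [11,15]  [14,16]  [10,17]  [16,18]
[3,6] uncovered → point at 6; [10,11] uncovered → point at 11; [12,14] uncovered → point at 14; [16,18] uncovered → point at 18.
Points: 6, 11, 14, 18 (4 total).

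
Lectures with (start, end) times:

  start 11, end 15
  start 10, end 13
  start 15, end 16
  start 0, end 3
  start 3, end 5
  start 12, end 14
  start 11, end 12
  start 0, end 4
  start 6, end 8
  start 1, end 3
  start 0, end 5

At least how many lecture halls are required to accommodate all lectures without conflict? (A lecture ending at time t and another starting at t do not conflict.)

4

Count concurrent intervals with a sweep; the peak is the room count.
starts: [0, 0, 0, 1, 3, 6, 10, 11, 11, 12, 15]
ends:   [3, 3, 4, 5, 5, 8, 12, 13, 14, 15, 16]
s0→1 s0→2 s0→3 s1→4  — peak 4.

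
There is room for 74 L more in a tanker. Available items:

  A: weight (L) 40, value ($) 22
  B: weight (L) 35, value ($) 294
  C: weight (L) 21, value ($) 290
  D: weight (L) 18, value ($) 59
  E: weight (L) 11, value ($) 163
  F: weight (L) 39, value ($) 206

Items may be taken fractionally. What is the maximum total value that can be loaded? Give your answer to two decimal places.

783.97

Ratios (sorted): E 14.82, C 13.81, B 8.40, F 5.28, D 3.28, A 0.55
take E (11 @ 163); take C (21 @ 290); take B (35 @ 294); take 7/39 of F → 36.97. Capacity used 74/74.
Total value = 783.97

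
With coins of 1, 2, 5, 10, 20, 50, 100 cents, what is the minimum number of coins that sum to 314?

314 − 3×100→14 − 1×10→4 − 2×2→0
Total coins = 3 + 1 + 2 = 6

6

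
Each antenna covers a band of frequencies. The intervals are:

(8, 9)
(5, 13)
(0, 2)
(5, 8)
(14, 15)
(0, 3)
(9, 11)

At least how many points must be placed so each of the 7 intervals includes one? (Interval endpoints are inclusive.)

Process intervals by earliest right end; each time one isn't hit yet, stab at its right endpoint.
Sorted: [0,2] [0,3] [5,8] [8,9] [9,11] [5,13] [14,15]
{[0,2],[0,3]} hit by 2; {[5,8],[8,9]} hit by 8; {[9,11],[5,13]} hit by 11; {[14,15]} hit by 15.
Points: 2, 8, 11, 15 (4 total).

4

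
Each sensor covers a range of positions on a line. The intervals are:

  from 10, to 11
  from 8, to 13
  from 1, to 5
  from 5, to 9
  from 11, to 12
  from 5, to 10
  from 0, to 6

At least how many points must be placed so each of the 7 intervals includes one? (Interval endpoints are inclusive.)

2

Sorted: [1,5] [0,6] [5,9] [5,10] [10,11] [11,12] [8,13]
{[1,5],[0,6],[5,9],[5,10]} hit by 5; {[10,11],[11,12],[8,13]} hit by 11.
Points: 5, 11 (2 total).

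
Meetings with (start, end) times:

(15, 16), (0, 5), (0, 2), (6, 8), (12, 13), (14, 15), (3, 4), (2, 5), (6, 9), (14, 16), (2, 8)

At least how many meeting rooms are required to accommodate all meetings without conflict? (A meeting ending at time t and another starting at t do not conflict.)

Events (time:±→running): 0:+→1 0:+→2 2:-→1 2:+→2 2:+→3 3:+→4 … peak 4.

4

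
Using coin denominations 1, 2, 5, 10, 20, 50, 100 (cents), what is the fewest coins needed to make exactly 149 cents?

Use the largest denomination that fits, subtract, and repeat.
149 − 1×100→49 − 2×20→9 − 1×5→4 − 2×2→0
Total coins = 1 + 2 + 1 + 2 = 6

6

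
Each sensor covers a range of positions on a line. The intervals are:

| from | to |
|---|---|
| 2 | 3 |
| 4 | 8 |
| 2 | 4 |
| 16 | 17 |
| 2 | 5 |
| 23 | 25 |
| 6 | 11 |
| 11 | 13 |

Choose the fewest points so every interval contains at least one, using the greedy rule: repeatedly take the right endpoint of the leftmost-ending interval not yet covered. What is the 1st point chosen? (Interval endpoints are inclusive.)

Process intervals by earliest right end; each time one isn't hit yet, stab at its right endpoint.
By right end: [2,3]  [2,4]  [2,5]  [4,8]  [6,11]  [11,13]  [16,17]  [23,25]
[2,3] uncovered → point at 3; [4,8] uncovered → point at 8; [11,13] uncovered → point at 13; [16,17] uncovered → point at 17; [23,25] uncovered → point at 25.
Points: 3, 8, 13, 17, 25 (5 total).

3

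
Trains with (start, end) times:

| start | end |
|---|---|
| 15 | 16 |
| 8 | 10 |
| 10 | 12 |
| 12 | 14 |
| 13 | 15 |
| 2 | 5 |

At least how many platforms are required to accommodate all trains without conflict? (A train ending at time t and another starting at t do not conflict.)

starts: [2, 8, 10, 12, 13, 15]
ends:   [5, 10, 12, 14, 15, 16]
s2→1 e5→0 s8→1 e10→0 s10→1 e12→0 s12→1 s13→2  — peak 2.

2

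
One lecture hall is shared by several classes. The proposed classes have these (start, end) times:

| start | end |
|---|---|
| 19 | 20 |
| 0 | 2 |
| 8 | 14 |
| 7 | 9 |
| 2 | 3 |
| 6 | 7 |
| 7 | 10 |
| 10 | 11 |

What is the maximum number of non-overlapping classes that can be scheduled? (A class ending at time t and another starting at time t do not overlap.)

6

By end time: (0,2), (2,3), (6,7), (7,9), (7,10), (10,11), (8,14), (19,20).
Pick (0,2); next start ≥ 2 → (2,3); next start ≥ 3 → (6,7); next start ≥ 7 → (7,9); next start ≥ 9 → (10,11); next start ≥ 11 → (19,20).
Selected 6 classes.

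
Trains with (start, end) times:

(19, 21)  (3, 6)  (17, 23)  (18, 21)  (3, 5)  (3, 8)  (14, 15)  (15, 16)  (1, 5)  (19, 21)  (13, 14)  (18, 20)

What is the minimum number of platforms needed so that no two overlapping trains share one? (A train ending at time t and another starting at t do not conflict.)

Count concurrent intervals with a sweep; the peak is the room count.
Events (time:±→running): 1:+→1 3:+→2 3:+→3 3:+→4 5:-→3 5:-→2 6:-→1 8:-→0 13:+→1 14:-→0 14:+→1 15:-→0 15:+→1 16:-→0 17:+→1 18:+→2 18:+→3 19:+→4 19:+→5 … peak 5.

5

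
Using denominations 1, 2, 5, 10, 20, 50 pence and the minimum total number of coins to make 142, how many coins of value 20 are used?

Greedy: take as many of the largest coin as possible, then repeat with the remainder.
142 − 2×50→42 − 2×20→2 − 1×2→0
Count of 20: 2

2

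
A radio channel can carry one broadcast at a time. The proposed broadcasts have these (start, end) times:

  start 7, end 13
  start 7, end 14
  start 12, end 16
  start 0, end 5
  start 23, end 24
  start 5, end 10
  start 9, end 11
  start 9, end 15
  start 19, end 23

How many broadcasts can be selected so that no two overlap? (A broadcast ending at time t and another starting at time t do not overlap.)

Sort by end time and greedily take each interval whose start is ≥ the last chosen end.
By end time: (0,5), (5,10), (9,11), (7,13), (7,14), (9,15), (12,16), (19,23), (23,24).
Pick (0,5); next start ≥ 5 → (5,10); next start ≥ 10 → (12,16); next start ≥ 16 → (19,23); next start ≥ 23 → (23,24).
Selected 5 broadcasts.

5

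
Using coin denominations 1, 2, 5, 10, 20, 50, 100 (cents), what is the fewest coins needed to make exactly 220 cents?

3

220 − 2×100→20 − 1×20→0
Total coins = 2 + 1 = 3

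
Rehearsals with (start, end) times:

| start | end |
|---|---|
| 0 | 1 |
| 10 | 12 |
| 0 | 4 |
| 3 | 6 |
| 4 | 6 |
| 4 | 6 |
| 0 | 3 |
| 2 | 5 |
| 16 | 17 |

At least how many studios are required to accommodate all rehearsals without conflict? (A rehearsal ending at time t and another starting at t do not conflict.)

Events (time:±→running): 0:+→1 0:+→2 0:+→3 1:-→2 2:+→3 3:-→2 3:+→3 4:-→2 4:+→3 4:+→4 … peak 4.

4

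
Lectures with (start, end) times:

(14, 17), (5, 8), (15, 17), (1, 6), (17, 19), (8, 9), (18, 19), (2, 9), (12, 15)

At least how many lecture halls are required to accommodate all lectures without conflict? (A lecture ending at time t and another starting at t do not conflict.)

3

Count concurrent intervals with a sweep; the peak is the room count.
Events (time:±→running): 1:+→1 2:+→2 5:+→3 … peak 3.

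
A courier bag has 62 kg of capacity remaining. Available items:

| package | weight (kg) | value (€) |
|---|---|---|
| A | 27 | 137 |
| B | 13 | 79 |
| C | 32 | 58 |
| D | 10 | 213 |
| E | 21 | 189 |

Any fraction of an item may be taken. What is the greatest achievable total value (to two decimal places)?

Order: D (213/10=21.30) > E (189/21=9.00) > B (79/13=6.08) > A (137/27=5.07) > C (58/32=1.81)
Fill: take D (10 @ 213) → take E (21 @ 189) → take B (13 @ 79) → take 18/27 of A → 91.33; 62/62 used.
Total value = 572.33

572.33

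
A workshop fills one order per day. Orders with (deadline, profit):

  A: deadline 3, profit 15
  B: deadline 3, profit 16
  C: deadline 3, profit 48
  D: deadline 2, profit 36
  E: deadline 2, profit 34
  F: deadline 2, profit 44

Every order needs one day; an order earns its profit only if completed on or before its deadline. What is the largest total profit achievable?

128

By profit: C(d3,48), F(d2,44), D(d2,36), E(d2,34), B(d3,16), A(d3,15)
C→slot 3; F→slot 2; D→slot 1; E skipped; B skipped; A skipped.
Profit = 36 + 44 + 48 = 128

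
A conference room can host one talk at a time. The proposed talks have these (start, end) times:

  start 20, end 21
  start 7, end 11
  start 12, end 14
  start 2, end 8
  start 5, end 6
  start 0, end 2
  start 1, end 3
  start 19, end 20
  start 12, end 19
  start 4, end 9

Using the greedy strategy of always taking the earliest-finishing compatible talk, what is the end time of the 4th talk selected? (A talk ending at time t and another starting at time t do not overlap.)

14

Order by finish time; keep every interval that doesn't clash with the previous kept one.
Sorted by end: (0,2)  (1,3)  (5,6)  (2,8)  (4,9)  (7,11)  (12,14)  (12,19)  (19,20)  (20,21)
take (0,2); take (5,6); take (7,11); take (12,14); take (19,20); take (20,21).
Selected: (0,2) (5,6) (7,11) (12,14) (19,20) (20,21)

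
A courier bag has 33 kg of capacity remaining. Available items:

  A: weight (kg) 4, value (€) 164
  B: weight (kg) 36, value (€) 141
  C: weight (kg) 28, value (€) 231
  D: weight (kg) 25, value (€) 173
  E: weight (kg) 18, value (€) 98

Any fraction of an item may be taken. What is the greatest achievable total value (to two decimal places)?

Sort by value per unit weight and fill in that order.
Ratios (sorted): A 41.00, C 8.25, D 6.92, E 5.44, B 3.92
take A (4 @ 164); take C (28 @ 231); take 1/25 of D → 6.92. Capacity used 33/33.
Total value = 401.92

401.92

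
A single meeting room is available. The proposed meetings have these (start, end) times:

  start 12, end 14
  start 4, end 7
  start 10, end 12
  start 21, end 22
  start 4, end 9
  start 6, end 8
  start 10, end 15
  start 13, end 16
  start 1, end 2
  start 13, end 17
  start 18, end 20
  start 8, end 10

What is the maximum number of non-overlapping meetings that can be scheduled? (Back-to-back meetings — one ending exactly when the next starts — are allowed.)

7

Order by finish time; keep every interval that doesn't clash with the previous kept one.
Sorted by end: (1,2)  (4,7)  (6,8)  (4,9)  (8,10)  (10,12)  (12,14)  (10,15)  (13,16)  (13,17)  (18,20)  (21,22)
take (1,2); take (4,7); skip (6,8); skip (4,9); take (8,10); take (10,12); take (12,14); skip (10,15); skip (13,16); take (18,20); take (21,22).
Selected 7 meetings.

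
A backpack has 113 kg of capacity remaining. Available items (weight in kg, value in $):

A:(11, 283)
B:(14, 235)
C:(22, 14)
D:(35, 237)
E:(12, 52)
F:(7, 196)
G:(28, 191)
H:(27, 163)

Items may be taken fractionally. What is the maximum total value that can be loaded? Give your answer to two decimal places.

Greedy by value/weight ratio, highest first.
Order: F (196/7=28.00) > A (283/11=25.73) > B (235/14=16.79) > G (191/28=6.82) > D (237/35=6.77) > H (163/27=6.04) > E (52/12=4.33) > C (14/22=0.64)
Fill: take F (7 @ 196) → take A (11 @ 283) → take B (14 @ 235) → take G (28 @ 191) → take D (35 @ 237) → take 18/27 of H → 108.67; 113/113 used.
Total value = 1250.67

1250.67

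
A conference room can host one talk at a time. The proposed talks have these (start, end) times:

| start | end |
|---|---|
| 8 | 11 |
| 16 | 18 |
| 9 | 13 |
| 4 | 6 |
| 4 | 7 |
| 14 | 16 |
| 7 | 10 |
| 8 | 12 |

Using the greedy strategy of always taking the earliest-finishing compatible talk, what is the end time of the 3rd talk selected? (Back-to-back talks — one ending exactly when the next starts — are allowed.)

Sorted by end: (4,6)  (4,7)  (7,10)  (8,11)  (8,12)  (9,13)  (14,16)  (16,18)
take (4,6); take (7,10); skip (8,11); skip (8,12); skip (9,13); take (14,16); take (16,18).
Selected: (4,6) (7,10) (14,16) (16,18)

16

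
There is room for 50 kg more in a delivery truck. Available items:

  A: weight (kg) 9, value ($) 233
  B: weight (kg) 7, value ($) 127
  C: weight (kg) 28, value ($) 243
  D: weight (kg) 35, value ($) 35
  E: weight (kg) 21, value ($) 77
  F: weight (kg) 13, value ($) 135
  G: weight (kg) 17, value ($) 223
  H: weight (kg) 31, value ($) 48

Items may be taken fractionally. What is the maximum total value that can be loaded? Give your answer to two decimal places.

752.71

Sort by value per unit weight and fill in that order.
Ratios (sorted): A 25.89, B 18.14, G 13.12, F 10.38, C 8.68, E 3.67, H 1.55, D 1.00
take A (9 @ 233); take B (7 @ 127); take G (17 @ 223); take F (13 @ 135); take 4/28 of C → 34.71. Capacity used 50/50.
Total value = 752.71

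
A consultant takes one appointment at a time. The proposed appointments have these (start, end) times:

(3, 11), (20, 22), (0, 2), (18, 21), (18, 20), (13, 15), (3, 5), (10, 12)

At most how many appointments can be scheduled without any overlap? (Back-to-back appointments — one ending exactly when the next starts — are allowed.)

6

Sorted by end: (0,2)  (3,5)  (3,11)  (10,12)  (13,15)  (18,20)  (18,21)  (20,22)
take (0,2); take (3,5); take (10,12); take (13,15); take (18,20); take (20,22).
Selected 6 appointments.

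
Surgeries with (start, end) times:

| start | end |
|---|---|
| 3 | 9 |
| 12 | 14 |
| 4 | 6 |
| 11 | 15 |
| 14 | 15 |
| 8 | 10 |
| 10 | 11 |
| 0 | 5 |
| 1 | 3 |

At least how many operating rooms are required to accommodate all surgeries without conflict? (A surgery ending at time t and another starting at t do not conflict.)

The answer is the maximum number of intervals overlapping at any instant.
starts: [0, 1, 3, 4, 8, 10, 11, 12, 14]
ends:   [3, 5, 6, 9, 10, 11, 14, 15, 15]
s0→1 s1→2 e3→1 s3→2 s4→3  — peak 3.

3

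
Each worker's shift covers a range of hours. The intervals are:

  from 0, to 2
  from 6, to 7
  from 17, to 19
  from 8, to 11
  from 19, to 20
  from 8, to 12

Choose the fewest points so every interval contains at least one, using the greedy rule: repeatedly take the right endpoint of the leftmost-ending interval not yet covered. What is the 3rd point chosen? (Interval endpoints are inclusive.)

11

Sort by right endpoint; whenever an interval is uncovered, place a point at its right end.
Sorted: [0,2] [6,7] [8,11] [8,12] [17,19] [19,20]
{[0,2]} hit by 2; {[6,7]} hit by 7; {[8,11],[8,12]} hit by 11; {[17,19],[19,20]} hit by 19.
Points: 2, 7, 11, 19 (4 total).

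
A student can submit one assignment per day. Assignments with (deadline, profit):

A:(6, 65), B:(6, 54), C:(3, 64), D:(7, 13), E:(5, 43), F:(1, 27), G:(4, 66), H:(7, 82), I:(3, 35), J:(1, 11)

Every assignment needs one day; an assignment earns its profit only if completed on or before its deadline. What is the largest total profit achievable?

Profit order: H=82 G=66 A=65 C=64 B=54 E=43 I=35 F=27 D=13 J=11
Assign: H→slot 7, G→slot 4, A→slot 6, C→slot 3, B→slot 5, E→slot 2, I→slot 1, F skipped, D skipped, J skipped.
Slots: [1:I] [2:E] [3:C] [4:G] [5:B] [6:A] [7:H]
Profit = 35 + 43 + 64 + 66 + 54 + 65 + 82 = 409

409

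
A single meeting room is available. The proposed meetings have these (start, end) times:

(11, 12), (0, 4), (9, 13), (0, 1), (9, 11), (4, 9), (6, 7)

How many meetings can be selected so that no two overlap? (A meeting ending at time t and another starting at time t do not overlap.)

4

Sorted by end: (0,1)  (0,4)  (6,7)  (4,9)  (9,11)  (11,12)  (9,13)
take (0,1); skip (0,4); take (6,7); take (9,11); take (11,12).
Selected 4 meetings.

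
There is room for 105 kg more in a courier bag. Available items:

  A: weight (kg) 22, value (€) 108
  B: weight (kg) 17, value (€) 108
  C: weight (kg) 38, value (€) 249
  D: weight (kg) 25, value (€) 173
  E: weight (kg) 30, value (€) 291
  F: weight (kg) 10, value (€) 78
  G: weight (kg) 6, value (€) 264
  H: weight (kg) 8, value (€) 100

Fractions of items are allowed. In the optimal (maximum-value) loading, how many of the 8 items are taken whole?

Order: G (264/6=44.00) > H (100/8=12.50) > E (291/30=9.70) > F (78/10=7.80) > D (173/25=6.92) > C (249/38=6.55) > B (108/17=6.35) > A (108/22=4.91)
Fill: take G (6 @ 264) → take H (8 @ 100) → take E (30 @ 291) → take F (10 @ 78) → take D (25 @ 173) → take 26/38 of C → 170.37; 105/105 used.
5 item(s) taken whole; one partial (take 26/38 of C).

5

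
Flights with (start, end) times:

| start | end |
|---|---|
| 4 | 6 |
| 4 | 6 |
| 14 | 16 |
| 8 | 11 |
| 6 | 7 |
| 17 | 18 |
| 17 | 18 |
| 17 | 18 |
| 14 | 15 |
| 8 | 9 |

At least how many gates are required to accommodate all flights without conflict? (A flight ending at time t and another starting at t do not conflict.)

3

The answer is the maximum number of intervals overlapping at any instant.
starts: [4, 4, 6, 8, 8, 14, 14, 17, 17, 17]
ends:   [6, 6, 7, 9, 11, 15, 16, 18, 18, 18]
s4→1 s4→2 e6→1 e6→0 s6→1 e7→0 s8→1 s8→2 e9→1 e11→0 s14→1 s14→2 e15→1 e16→0 s17→1 s17→2 s17→3  — peak 3.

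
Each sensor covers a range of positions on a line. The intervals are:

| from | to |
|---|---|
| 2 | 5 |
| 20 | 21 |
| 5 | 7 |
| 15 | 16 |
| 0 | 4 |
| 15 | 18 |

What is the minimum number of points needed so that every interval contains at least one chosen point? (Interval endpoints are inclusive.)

4

Sort by right endpoint; whenever an interval is uncovered, place a point at its right end.
By right end: [0,4]  [2,5]  [5,7]  [15,16]  [15,18]  [20,21]
[0,4] uncovered → point at 4; [5,7] uncovered → point at 7; [15,16] uncovered → point at 16; [20,21] uncovered → point at 21.
Points: 4, 7, 16, 21 (4 total).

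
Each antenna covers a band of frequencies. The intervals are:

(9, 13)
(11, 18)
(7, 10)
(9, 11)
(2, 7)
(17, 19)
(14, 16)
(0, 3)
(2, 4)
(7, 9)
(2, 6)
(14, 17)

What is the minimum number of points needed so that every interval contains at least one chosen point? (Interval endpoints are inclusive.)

4

Sort by right endpoint; whenever an interval is uncovered, place a point at its right end.
Sorted: [0,3] [2,4] [2,6] [2,7] [7,9] [7,10] [9,11] [9,13] [14,16] [14,17] [11,18] [17,19]
{[0,3],[2,4],[2,6],[2,7]} hit by 3; {[7,9],[7,10],[9,11],[9,13]} hit by 9; {[14,16],[14,17],[11,18]} hit by 16; {[17,19]} hit by 19.
Points: 3, 9, 16, 19 (4 total).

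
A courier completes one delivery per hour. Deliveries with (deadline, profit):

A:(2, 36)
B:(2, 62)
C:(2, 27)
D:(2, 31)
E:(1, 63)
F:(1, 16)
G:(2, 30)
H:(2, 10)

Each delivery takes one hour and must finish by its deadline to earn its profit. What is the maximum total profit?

125

By profit: E(d1,63), B(d2,62), A(d2,36), D(d2,31), G(d2,30), C(d2,27), F(d1,16), H(d2,10)
E→slot 1; B→slot 2; A skipped; D skipped; G skipped; C skipped; F skipped; H skipped.
Profit = 63 + 62 = 125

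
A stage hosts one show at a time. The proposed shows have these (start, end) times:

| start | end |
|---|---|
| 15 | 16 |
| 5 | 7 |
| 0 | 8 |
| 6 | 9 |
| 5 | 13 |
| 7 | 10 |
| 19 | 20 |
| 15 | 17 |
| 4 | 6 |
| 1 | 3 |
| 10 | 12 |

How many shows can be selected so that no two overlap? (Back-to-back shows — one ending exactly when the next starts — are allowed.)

6

Sorted by end: (1,3)  (4,6)  (5,7)  (0,8)  (6,9)  (7,10)  (10,12)  (5,13)  (15,16)  (15,17)  (19,20)
take (1,3); take (4,6); take (6,9); take (10,12); take (15,16); take (19,20).
Selected 6 shows.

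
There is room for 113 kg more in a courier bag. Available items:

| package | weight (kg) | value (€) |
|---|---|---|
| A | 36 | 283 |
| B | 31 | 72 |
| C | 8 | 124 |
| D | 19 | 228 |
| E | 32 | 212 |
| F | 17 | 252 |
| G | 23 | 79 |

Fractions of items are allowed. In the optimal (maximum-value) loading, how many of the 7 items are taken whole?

5

Order: C (124/8=15.50) > F (252/17=14.82) > D (228/19=12.00) > A (283/36=7.86) > E (212/32=6.62) > G (79/23=3.43) > B (72/31=2.32)
Fill: take C (8 @ 124) → take F (17 @ 252) → take D (19 @ 228) → take A (36 @ 283) → take E (32 @ 212) → take 1/23 of G → 3.43; 113/113 used.
5 item(s) taken whole; one partial (take 1/23 of G).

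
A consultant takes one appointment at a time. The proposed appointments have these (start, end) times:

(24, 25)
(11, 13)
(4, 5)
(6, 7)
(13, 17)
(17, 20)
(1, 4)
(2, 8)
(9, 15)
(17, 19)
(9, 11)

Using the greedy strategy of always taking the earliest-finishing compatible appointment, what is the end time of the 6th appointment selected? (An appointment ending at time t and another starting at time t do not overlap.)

Sorted by end: (1,4)  (4,5)  (6,7)  (2,8)  (9,11)  (11,13)  (9,15)  (13,17)  (17,19)  (17,20)  (24,25)
take (1,4); take (4,5); take (6,7); take (9,11); take (11,13); skip (9,15); take (13,17); take (17,19); take (24,25).
Selected: (1,4) (4,5) (6,7) (9,11) (11,13) (13,17) (17,19) (24,25)

17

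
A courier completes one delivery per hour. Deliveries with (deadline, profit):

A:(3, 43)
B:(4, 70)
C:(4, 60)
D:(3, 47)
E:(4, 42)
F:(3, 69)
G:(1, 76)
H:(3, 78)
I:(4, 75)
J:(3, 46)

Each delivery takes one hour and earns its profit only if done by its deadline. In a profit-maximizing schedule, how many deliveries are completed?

Take jobs in profit order; each goes to the latest open slot no later than its deadline.
Profit order: H=78 G=76 I=75 B=70 F=69 C=60 D=47 J=46 A=43 E=42
Assign: H→slot 3, G→slot 1, I→slot 4, B→slot 2, F skipped, C skipped, D skipped, J skipped, A skipped, E skipped.
Slots: [1:G] [2:B] [3:H] [4:I]
4 of 10 scheduled.

4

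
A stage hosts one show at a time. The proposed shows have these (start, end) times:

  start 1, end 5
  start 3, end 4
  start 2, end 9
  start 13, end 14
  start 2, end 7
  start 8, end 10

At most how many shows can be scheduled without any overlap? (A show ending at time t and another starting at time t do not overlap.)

3

Sorted by end: (3,4)  (1,5)  (2,7)  (2,9)  (8,10)  (13,14)
take (3,4); skip (1,5); take (8,10); take (13,14).
Selected 3 shows.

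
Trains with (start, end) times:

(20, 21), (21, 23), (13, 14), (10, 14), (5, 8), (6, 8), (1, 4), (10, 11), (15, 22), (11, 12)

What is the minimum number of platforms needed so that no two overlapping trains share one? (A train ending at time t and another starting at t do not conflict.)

Count concurrent intervals with a sweep; the peak is the room count.
starts: [1, 5, 6, 10, 10, 11, 13, 15, 20, 21]
ends:   [4, 8, 8, 11, 12, 14, 14, 21, 22, 23]
s1→1 e4→0 s5→1 s6→2  — peak 2.

2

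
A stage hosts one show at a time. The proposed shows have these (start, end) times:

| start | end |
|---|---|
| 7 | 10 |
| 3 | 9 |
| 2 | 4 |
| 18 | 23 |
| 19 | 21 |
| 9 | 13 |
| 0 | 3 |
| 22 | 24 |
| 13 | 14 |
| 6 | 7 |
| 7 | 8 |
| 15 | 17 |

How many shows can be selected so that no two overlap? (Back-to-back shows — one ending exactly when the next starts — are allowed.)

Sorted by end: (0,3)  (2,4)  (6,7)  (7,8)  (3,9)  (7,10)  (9,13)  (13,14)  (15,17)  (19,21)  (18,23)  (22,24)
take (0,3); skip (2,4); take (6,7); take (7,8); skip (7,10); take (9,13); take (13,14); take (15,17); take (19,21); take (22,24).
Selected 8 shows.

8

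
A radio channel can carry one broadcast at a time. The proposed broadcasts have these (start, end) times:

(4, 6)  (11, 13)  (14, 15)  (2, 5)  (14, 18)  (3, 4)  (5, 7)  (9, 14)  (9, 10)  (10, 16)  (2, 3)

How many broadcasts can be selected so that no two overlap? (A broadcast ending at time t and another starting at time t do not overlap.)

6

By end time: (2,3), (3,4), (2,5), (4,6), (5,7), (9,10), (11,13), (9,14), (14,15), (10,16), (14,18).
Pick (2,3); next start ≥ 3 → (3,4); next start ≥ 4 → (4,6); next start ≥ 6 → (9,10); next start ≥ 10 → (11,13); next start ≥ 13 → (14,15).
Selected 6 broadcasts.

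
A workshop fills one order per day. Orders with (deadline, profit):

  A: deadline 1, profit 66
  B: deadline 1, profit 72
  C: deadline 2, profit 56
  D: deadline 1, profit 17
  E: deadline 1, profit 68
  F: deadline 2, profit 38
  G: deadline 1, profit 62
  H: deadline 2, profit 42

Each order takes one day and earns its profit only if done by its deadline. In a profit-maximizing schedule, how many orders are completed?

Sort by profit descending; place each in the latest free slot ≤ its deadline.
Profit order: B=72 E=68 A=66 G=62 C=56 H=42 F=38 D=17
Assign: B→slot 1, E skipped, A skipped, G skipped, C→slot 2, H skipped, F skipped, D skipped.
Slots: [1:B] [2:C]
2 of 8 scheduled.

2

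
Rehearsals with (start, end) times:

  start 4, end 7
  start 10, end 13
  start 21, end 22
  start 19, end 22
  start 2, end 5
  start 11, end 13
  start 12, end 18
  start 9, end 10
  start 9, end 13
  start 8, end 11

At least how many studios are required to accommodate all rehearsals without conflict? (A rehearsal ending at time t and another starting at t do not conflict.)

Count concurrent intervals with a sweep; the peak is the room count.
Events (time:±→running): 2:+→1 4:+→2 5:-→1 7:-→0 8:+→1 9:+→2 9:+→3 10:-→2 10:+→3 11:-→2 11:+→3 12:+→4 … peak 4.

4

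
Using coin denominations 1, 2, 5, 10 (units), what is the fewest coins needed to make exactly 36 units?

5

Use the largest denomination that fits, subtract, and repeat.
36 = 3×10 + 1×5 + 1×1
Total coins = 3 + 1 + 1 = 5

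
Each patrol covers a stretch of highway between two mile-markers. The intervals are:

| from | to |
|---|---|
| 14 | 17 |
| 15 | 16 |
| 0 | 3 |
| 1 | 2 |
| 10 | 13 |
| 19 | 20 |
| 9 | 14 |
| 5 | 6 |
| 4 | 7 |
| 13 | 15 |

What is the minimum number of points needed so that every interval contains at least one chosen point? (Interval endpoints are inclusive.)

Process intervals by earliest right end; each time one isn't hit yet, stab at its right endpoint.
Sorted: [1,2] [0,3] [5,6] [4,7] [10,13] [9,14] [13,15] [15,16] [14,17] [19,20]
{[1,2],[0,3]} hit by 2; {[5,6],[4,7]} hit by 6; {[10,13],[9,14],[13,15]} hit by 13; {[15,16],[14,17]} hit by 16; {[19,20]} hit by 20.
Points: 2, 6, 13, 16, 20 (5 total).

5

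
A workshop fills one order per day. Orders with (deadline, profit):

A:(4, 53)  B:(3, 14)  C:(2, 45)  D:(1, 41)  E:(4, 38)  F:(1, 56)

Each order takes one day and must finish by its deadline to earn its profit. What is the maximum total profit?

192

By profit: F(d1,56), A(d4,53), C(d2,45), D(d1,41), E(d4,38), B(d3,14)
F→slot 1; A→slot 4; C→slot 2; D skipped; E→slot 3; B skipped.
Profit = 56 + 45 + 38 + 53 = 192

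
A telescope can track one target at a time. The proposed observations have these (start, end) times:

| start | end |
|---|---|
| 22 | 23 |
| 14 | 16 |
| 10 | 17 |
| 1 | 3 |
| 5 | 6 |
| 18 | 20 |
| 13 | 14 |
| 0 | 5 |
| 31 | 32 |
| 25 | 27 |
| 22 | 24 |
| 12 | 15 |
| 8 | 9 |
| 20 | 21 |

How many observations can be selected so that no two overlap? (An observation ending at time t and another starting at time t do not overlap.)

Sort by end time and greedily take each interval whose start is ≥ the last chosen end.
Sorted by end: (1,3)  (0,5)  (5,6)  (8,9)  (13,14)  (12,15)  (14,16)  (10,17)  (18,20)  (20,21)  (22,23)  (22,24)  (25,27)  (31,32)
take (1,3); take (5,6); take (8,9); take (13,14); skip (12,15); take (14,16); take (18,20); take (20,21); take (22,23); skip (22,24); take (25,27); take (31,32).
Selected 10 observations.

10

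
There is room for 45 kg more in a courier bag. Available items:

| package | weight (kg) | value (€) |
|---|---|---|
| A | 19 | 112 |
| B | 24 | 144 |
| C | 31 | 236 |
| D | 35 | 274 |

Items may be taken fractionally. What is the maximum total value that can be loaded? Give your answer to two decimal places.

Sort by value per unit weight and fill in that order.
Order: D (274/35=7.83) > C (236/31=7.61) > B (144/24=6.00) > A (112/19=5.89)
Fill: take D (35 @ 274) → take 10/31 of C → 76.13; 45/45 used.
Total value = 350.13

350.13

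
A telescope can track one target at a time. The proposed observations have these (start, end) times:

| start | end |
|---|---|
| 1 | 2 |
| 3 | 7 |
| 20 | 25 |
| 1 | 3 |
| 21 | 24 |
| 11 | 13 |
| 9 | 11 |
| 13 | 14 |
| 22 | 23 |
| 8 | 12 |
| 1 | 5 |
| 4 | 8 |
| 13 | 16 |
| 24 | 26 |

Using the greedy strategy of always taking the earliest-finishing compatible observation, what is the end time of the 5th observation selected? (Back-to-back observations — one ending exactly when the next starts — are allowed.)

14

Order by finish time; keep every interval that doesn't clash with the previous kept one.
By end time: (1,2), (1,3), (1,5), (3,7), (4,8), (9,11), (8,12), (11,13), (13,14), (13,16), (22,23), (21,24), (20,25), (24,26).
Pick (1,2); next start ≥ 2 → (3,7); next start ≥ 7 → (9,11); next start ≥ 11 → (11,13); next start ≥ 13 → (13,14); next start ≥ 14 → (22,23); next start ≥ 23 → (24,26).
Selected: (1,2) (3,7) (9,11) (11,13) (13,14) (22,23) (24,26)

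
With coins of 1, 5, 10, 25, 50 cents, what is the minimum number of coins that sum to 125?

3

Use the largest denomination that fits, subtract, and repeat.
125 − 2×50→25 − 1×25→0
Total coins = 2 + 1 = 3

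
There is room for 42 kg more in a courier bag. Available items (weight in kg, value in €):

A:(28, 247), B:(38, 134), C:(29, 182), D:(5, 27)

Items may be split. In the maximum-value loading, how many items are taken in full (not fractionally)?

Greedy by value/weight ratio, highest first.
Order: A (247/28=8.82) > C (182/29=6.28) > D (27/5=5.40) > B (134/38=3.53)
Fill: take A (28 @ 247) → take 14/29 of C → 87.86; 42/42 used.
1 item(s) taken whole; one partial (take 14/29 of C).

1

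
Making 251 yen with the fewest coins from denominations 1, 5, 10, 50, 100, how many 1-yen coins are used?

1

Use the largest denomination that fits, subtract, and repeat.
251 − 2×100→51 − 1×50→1 − 1×1→0
Count of 1: 1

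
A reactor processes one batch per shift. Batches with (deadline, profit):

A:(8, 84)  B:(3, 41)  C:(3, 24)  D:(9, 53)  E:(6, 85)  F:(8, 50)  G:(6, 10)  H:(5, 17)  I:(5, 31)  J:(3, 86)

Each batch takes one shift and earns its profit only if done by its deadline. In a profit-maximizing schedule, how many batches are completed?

9

Take jobs in profit order; each goes to the latest open slot no later than its deadline.
Profit order: J=86 E=85 A=84 D=53 F=50 B=41 I=31 C=24 H=17 G=10
Assign: J→slot 3, E→slot 6, A→slot 8, D→slot 9, F→slot 7, B→slot 2, I→slot 5, C→slot 1, H→slot 4, G skipped.
Slots: [1:C] [2:B] [3:J] [4:H] [5:I] [6:E] [7:F] [8:A] [9:D]
9 of 10 scheduled.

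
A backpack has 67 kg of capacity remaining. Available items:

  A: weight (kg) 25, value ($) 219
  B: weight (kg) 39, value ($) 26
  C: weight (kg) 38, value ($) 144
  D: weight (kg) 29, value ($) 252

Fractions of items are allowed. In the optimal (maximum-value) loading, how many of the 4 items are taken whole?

Sort by value per unit weight and fill in that order.
Order: A (219/25=8.76) > D (252/29=8.69) > C (144/38=3.79) > B (26/39=0.67)
Fill: take A (25 @ 219) → take D (29 @ 252) → take 13/38 of C → 49.26; 67/67 used.
2 item(s) taken whole; one partial (take 13/38 of C).

2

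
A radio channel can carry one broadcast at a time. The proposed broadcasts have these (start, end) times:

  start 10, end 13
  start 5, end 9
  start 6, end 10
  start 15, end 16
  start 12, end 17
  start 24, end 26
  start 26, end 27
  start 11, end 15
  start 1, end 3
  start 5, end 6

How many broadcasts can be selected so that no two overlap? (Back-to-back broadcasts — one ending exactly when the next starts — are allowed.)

Order by finish time; keep every interval that doesn't clash with the previous kept one.
Sorted by end: (1,3)  (5,6)  (5,9)  (6,10)  (10,13)  (11,15)  (15,16)  (12,17)  (24,26)  (26,27)
take (1,3); take (5,6); take (6,10); take (10,13); take (15,16); skip (12,17); take (24,26); take (26,27).
Selected 7 broadcasts.

7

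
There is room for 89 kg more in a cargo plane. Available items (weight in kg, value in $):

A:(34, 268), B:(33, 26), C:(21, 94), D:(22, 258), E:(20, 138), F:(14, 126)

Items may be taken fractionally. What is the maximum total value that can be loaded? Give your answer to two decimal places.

Greedy by value/weight ratio, highest first.
Order: D (258/22=11.73) > F (126/14=9.00) > A (268/34=7.88) > E (138/20=6.90) > C (94/21=4.48) > B (26/33=0.79)
Fill: take D (22 @ 258) → take F (14 @ 126) → take A (34 @ 268) → take 19/20 of E → 131.10; 89/89 used.
Total value = 783.10

783.10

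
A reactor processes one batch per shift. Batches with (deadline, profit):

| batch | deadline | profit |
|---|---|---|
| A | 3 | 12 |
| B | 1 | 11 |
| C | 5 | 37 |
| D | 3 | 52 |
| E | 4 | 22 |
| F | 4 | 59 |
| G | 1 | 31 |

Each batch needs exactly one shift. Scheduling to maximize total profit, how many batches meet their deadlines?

Profit order: F=59 D=52 C=37 G=31 E=22 A=12 B=11
Assign: F→slot 4, D→slot 3, C→slot 5, G→slot 1, E→slot 2, A skipped, B skipped.
Slots: [1:G] [2:E] [3:D] [4:F] [5:C]
5 of 7 scheduled.

5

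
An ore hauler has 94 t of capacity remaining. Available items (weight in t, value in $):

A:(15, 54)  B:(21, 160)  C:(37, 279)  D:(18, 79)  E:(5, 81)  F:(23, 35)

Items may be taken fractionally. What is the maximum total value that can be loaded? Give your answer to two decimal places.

Ratios (sorted): E 16.20, B 7.62, C 7.54, D 4.39, A 3.60, F 1.52
take E (5 @ 81); take B (21 @ 160); take C (37 @ 279); take D (18 @ 79); take 13/15 of A → 46.80. Capacity used 94/94.
Total value = 645.80

645.80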